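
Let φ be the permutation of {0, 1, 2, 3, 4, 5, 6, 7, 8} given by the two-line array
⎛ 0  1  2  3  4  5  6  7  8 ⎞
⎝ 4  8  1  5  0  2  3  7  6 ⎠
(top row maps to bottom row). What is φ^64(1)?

Tracing 1 → 8 → … returns to 1 after 6 steps, so 1 lies in a 6-cycle (1, 8, 6, 3, 5, 2).
Powers repeat with period 6 on this cycle, and 64 mod 6 = 4, so φ^64(1) = φ^4(1).
Advancing 4 steps from 1: 1 → 8 → 6 → 3 → 5.

5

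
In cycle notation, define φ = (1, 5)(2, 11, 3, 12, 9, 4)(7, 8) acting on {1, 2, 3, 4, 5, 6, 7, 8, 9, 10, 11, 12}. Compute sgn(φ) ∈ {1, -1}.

-1

The cycle lengths are 6, 2, 2, 1, 1.
A cycle is odd iff its length is even; φ has 3 even-length cycles, so sgn(φ) = (−1)^3 and φ is odd.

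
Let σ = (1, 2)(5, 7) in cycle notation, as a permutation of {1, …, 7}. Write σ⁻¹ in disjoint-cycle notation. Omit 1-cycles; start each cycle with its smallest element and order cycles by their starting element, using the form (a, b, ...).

(1, 2)(5, 7)

The inverse reverses each cycle.
Reversing each cycle of σ and rotating so the smallest element leads gives (1, 2)(5, 7).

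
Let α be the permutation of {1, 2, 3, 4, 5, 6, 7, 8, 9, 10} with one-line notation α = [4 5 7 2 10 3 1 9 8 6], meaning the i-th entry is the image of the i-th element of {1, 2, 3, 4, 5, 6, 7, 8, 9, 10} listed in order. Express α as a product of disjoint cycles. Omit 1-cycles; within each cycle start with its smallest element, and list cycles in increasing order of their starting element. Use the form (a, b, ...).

Iterating α from 1 gives 1 → 4 → 2 → 5 → 10 → 6 → 3 → 7 → 1; that is the 8-cycle (1, 4, 2, 5, 10, 6, 3, 7).
Repeating from the next unused element and collecting all non-trivial cycles gives (1, 4, 2, 5, 10, 6, 3, 7)(8, 9).

(1, 4, 2, 5, 10, 6, 3, 7)(8, 9)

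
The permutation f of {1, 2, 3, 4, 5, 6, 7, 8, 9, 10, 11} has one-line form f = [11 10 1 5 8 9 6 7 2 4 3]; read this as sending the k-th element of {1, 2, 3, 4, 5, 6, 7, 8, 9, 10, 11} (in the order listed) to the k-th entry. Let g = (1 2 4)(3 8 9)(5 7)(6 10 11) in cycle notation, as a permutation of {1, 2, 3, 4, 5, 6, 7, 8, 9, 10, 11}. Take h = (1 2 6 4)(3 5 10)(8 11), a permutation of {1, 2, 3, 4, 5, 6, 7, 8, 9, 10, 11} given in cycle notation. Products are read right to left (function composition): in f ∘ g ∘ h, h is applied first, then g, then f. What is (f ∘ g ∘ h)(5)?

3

(f ∘ g ∘ h)(5) = f(g(h(5))). h(5) = 10, then g(10) = 11, then f(11) = 3, so the result is 3.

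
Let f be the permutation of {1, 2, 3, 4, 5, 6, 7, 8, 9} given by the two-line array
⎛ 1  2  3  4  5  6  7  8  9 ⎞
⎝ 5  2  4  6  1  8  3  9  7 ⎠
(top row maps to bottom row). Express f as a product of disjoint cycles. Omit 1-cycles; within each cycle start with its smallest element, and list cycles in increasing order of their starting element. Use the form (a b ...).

(1 5)(3 4 6 8 9 7)

From 1: 1 → 5 → 1, closing the cycle (1 5).
Repeating from the next unused element and collecting all non-trivial cycles gives (1 5)(3 4 6 8 9 7).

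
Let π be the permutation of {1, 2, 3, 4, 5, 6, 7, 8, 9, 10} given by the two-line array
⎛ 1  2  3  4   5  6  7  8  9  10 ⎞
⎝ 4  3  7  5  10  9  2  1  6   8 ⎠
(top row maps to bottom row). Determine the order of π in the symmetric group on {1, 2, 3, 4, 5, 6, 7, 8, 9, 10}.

Decomposing into disjoint cycles gives cycle lengths 5, 3, 2.
The order is lcm(5, 3, 2) = 30.

30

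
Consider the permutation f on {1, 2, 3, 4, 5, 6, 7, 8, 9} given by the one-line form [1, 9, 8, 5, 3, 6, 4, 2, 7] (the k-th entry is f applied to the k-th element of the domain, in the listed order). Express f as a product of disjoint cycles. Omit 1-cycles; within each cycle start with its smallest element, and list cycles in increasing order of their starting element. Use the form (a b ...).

(2 9 7 4 5 3 8)

Start at 2 and follow images: 2 → 9 → 7 → 4 → 5 → 3 → 8 → 2, giving the cycle (2 9 7 4 5 3 8).
Continuing from each remaining unvisited element yields (2 9 7 4 5 3 8).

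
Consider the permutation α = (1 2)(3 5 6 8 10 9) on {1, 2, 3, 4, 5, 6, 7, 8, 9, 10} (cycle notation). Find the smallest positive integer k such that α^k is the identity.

The cycle type of α is (6, 2, 1, 1).
Since disjoint cycles commute, ord(α) = lcm(6, 2) = 6.

6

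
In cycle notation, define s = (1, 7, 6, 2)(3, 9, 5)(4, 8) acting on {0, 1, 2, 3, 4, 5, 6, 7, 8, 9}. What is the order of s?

The disjoint cycles have lengths 4, 3, 2, 1.
The order of s is the least common multiple of its cycle lengths: lcm(4, 3, 2) = 12.

12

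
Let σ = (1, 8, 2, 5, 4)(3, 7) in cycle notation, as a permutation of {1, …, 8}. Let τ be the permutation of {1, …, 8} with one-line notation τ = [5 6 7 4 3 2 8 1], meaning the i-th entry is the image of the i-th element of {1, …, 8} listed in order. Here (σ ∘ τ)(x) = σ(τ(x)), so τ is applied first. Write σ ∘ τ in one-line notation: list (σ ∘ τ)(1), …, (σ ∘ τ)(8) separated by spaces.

(σ ∘ τ)(x) = σ(τ(x)). Computing each image: σ(τ(1)) = σ(5) = 4, σ(τ(2)) = σ(6) = 6, σ(τ(3)) = σ(7) = 3, σ(τ(4)) = σ(4) = 1, σ(τ(5)) = σ(3) = 7, σ(τ(6)) = σ(2) = 5, σ(τ(7)) = σ(8) = 2, σ(τ(8)) = σ(1) = 8.
Hence σ ∘ τ = [4 6 3 1 7 5 2 8].

4 6 3 1 7 5 2 8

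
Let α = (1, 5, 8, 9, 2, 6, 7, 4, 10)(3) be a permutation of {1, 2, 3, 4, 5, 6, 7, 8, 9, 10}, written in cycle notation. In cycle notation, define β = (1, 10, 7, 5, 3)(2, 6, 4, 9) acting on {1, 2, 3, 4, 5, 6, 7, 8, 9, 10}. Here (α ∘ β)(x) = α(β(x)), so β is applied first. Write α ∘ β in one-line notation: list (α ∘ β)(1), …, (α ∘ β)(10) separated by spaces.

1 7 5 2 3 10 8 9 6 4

(α ∘ β)(x) = α(β(x)). Computing each image: α(β(1)) = α(10) = 1, α(β(2)) = α(6) = 7, α(β(3)) = α(1) = 5, α(β(4)) = α(9) = 2, α(β(5)) = α(3) = 3, α(β(6)) = α(4) = 10, α(β(7)) = α(5) = 8, α(β(8)) = α(8) = 9, α(β(9)) = α(2) = 6, α(β(10)) = α(7) = 4.
Hence α ∘ β = [1 7 5 2 3 10 8 9 6 4].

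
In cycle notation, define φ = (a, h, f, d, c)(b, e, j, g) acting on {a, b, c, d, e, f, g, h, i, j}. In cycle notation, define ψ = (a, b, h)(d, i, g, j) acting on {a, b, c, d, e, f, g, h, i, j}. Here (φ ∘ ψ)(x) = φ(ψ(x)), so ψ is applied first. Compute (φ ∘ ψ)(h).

h

First apply ψ: ψ(h) = a, then φ(a) = h. Thus (φ ∘ ψ)(h) = h.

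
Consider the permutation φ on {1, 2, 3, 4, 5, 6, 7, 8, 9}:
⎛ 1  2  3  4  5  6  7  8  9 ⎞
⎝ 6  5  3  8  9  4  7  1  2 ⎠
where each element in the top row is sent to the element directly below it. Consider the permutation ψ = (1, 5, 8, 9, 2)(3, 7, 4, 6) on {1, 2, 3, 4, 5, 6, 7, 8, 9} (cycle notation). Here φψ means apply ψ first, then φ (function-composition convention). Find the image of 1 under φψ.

First apply ψ: ψ(1) = 5, then φ(5) = 9. Thus (φψ)(1) = 9.

9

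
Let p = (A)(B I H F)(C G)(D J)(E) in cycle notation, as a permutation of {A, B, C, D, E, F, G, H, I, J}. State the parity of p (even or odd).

The cycle lengths are 4, 2, 2, 1, 1.
A cycle of length ℓ contributes ℓ−1 transpositions, so p is a product of 3 + 1 + 1 = 5 transpositions — odd.

odd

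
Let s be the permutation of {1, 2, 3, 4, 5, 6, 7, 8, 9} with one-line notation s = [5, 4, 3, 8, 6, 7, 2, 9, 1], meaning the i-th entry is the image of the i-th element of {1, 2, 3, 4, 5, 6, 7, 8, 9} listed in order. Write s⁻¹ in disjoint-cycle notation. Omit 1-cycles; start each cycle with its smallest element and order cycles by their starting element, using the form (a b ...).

First write s in disjoint cycles: (1 5 6 7 2 4 8 9).
Reversing each cycle (and rotating so the smallest element leads) gives s⁻¹ = (1 9 8 4 2 7 6 5).

(1 9 8 4 2 7 6 5)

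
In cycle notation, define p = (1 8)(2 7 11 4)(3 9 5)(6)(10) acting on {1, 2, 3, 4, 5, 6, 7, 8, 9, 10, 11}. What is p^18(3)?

3 lies in the 3-cycle (3 9 5).
Since the cycle has length 3, p^18 acts on it the same as p^0 (18 mod 3 = 0).
So p^18(3) = 3.

3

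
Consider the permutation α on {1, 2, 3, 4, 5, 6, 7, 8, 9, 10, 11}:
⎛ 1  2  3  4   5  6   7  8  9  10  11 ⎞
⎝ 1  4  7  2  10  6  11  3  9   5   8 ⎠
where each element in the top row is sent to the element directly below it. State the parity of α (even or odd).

In disjoint-cycle form the cycle lengths are 4, 2, 2, 1, 1, 1.
A cycle of length ℓ contributes ℓ−1 transpositions, so α is a product of 3 + 1 + 1 = 5 transpositions — odd.

odd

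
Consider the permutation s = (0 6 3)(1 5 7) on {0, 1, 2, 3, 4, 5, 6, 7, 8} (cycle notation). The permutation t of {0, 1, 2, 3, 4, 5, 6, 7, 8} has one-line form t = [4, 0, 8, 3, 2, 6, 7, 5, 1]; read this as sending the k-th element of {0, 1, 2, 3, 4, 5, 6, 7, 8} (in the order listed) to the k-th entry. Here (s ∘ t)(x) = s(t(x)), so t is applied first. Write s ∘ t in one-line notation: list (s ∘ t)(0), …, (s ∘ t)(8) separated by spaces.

4 6 8 0 2 3 1 7 5

(s ∘ t)(x) = s(t(x)). Computing each image: s(t(0)) = s(4) = 4, s(t(1)) = s(0) = 6, s(t(2)) = s(8) = 8, s(t(3)) = s(3) = 0, s(t(4)) = s(2) = 2, s(t(5)) = s(6) = 3, s(t(6)) = s(7) = 1, s(t(7)) = s(5) = 7, s(t(8)) = s(1) = 5.
Hence s ∘ t = [4 6 8 0 2 3 1 7 5].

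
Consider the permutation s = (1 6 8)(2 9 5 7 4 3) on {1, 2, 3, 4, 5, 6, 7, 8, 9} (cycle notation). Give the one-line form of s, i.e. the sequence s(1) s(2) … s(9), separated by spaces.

6 9 2 3 7 8 4 1 5

Reading each image from the cycles: 1→6, 2→9, 3→2, 4→3, 5→7, 6→8, 7→4, 8→1, 9→5.
So the one-line form is 6 9 2 3 7 8 4 1 5.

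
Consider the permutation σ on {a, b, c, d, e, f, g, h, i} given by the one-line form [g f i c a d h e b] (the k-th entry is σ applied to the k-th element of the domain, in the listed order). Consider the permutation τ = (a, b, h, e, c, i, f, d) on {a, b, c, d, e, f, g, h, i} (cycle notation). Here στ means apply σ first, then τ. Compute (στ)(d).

(στ)(d) = τ(σ(d)). σ(d) = c, then τ(c) = i. So (στ)(d) = i.

i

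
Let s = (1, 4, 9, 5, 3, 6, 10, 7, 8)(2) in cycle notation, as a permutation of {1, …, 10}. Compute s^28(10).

7

10 lies in the 9-cycle (1, 4, 9, 5, 3, 6, 10, 7, 8).
On a 9-cycle, s^9 is the identity, so s^28 = s^1 there (28 ≡ 1 mod 9).
Advancing 1 step from 10: 10 → 7.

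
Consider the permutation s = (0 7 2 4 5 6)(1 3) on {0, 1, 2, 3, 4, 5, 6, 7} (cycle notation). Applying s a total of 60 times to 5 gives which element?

5

5 lies in the 6-cycle (0 7 2 4 5 6).
Since the cycle has length 6, s^60 acts on it the same as s^0 (60 mod 6 = 0).
So s^60(5) = 5.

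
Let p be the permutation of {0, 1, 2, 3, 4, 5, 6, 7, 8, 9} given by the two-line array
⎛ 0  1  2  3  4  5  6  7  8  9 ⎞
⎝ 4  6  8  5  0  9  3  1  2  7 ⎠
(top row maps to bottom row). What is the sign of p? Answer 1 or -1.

In disjoint-cycle form the cycle lengths are 6, 2, 2.
A cycle is odd iff its length is even; p has 3 even-length cycles, so sgn(p) = (−1)^3 and p is odd.

-1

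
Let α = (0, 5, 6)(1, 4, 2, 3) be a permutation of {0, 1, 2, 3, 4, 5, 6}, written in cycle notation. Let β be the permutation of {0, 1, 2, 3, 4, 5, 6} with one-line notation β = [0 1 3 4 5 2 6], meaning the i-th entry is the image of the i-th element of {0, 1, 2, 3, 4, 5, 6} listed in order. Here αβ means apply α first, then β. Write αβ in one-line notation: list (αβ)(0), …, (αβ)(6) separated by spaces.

2 5 4 1 3 6 0

Chase each element through α then β: 0 → 5 → 2; 1 → 4 → 5; 2 → 3 → 4; 3 → 1 → 1; 4 → 2 → 3; 5 → 6 → 6; 6 → 0 → 0.
So αβ in one-line form is 2 5 4 1 3 6 0.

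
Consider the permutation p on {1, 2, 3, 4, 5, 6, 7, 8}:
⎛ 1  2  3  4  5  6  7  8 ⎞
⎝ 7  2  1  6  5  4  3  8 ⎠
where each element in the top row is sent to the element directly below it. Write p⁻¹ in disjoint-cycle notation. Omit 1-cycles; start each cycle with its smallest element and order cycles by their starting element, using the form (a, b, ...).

First write p in disjoint cycles: (1, 7, 3)(4, 6).
The inverse reverses every cycle; in canonical form, p⁻¹ = (1, 3, 7)(4, 6).

(1, 3, 7)(4, 6)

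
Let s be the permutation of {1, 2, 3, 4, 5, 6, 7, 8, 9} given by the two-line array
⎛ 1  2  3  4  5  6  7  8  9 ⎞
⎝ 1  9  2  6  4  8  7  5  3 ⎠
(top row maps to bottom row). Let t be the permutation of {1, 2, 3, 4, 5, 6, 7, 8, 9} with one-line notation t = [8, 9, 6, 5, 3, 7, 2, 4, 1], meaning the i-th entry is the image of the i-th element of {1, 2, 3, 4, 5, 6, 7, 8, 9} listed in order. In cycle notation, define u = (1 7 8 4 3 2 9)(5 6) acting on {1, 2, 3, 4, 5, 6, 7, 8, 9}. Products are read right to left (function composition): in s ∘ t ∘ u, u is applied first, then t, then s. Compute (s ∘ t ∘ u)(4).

Apply the permutations in order: u(4) = 3, then t(3) = 6, then s(6) = 8. So (s ∘ t ∘ u)(4) = 8.

8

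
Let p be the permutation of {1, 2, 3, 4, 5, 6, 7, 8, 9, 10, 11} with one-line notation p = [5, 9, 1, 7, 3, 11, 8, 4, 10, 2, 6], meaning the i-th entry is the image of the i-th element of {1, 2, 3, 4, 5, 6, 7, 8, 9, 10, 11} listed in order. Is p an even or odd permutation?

In disjoint-cycle form the cycle lengths are 3, 3, 3, 2.
A cycle is odd iff its length is even; p has 1 even-length cycle, so sgn(p) = (−1)^1 and p is odd.

odd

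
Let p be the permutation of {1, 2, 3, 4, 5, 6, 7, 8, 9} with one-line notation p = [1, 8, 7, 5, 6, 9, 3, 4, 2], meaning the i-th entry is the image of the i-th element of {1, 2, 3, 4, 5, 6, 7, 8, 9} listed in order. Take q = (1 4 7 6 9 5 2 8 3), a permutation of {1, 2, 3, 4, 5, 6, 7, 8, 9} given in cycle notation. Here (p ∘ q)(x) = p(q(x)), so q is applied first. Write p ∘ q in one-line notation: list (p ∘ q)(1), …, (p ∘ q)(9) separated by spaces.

5 4 1 3 8 2 9 7 6

Chase each element through q then p: 1 → 4 → 5; 2 → 8 → 4; 3 → 1 → 1; 4 → 7 → 3; 5 → 2 → 8; 6 → 9 → 2; 7 → 6 → 9; 8 → 3 → 7; 9 → 5 → 6.
Collecting the images, p ∘ q = [5 4 1 3 8 2 9 7 6].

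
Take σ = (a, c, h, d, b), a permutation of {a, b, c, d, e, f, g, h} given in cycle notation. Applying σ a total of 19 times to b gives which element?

b lies in the 5-cycle (a, c, h, d, b).
On a 5-cycle, σ^5 is the identity, so σ^19 = σ^4 there (19 ≡ 4 mod 5).
Stepping 4 places around the cycle: b → a → c → h → d.

d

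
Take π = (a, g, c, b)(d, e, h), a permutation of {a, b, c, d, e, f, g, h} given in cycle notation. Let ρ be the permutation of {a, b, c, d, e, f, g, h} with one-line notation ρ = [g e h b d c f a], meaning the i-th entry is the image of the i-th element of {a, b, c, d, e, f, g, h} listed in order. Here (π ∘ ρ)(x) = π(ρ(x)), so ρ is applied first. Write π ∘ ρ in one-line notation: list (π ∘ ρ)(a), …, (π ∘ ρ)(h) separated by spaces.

c h d a e b f g

For each element, apply ρ then π: a → g → c; b → e → h; c → h → d; d → b → a; e → d → e; f → c → b; g → f → f; h → a → g.
Collecting the images, π ∘ ρ = [c h d a e b f g].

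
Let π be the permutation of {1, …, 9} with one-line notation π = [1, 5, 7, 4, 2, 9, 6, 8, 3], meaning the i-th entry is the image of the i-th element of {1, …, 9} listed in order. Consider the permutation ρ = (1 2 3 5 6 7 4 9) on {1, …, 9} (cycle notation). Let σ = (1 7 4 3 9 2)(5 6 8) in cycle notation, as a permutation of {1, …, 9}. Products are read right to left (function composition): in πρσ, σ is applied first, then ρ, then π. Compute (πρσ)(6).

8

Chase 6: σ(6) = 8; ρ(8) = 8; π(8) = 8. Hence (πρσ)(6) = 8.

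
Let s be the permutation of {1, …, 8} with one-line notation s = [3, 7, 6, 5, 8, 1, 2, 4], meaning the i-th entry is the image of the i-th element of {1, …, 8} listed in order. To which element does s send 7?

2

7 is element number 7 of the domain, and entry number 7 of the one-line form is 2, so s(7) = 2.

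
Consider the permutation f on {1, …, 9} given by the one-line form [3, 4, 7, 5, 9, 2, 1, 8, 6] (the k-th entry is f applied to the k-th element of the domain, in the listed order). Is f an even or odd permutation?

In disjoint-cycle form the cycle lengths are 5, 3, 1.
A cycle of length ℓ contributes ℓ−1 transpositions, so f is a product of 4 + 2 = 6 transpositions — even.

even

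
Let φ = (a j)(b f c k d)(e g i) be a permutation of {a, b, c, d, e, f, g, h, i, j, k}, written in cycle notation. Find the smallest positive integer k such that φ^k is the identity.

30

The cycle type of φ is (5, 3, 2, 1).
The order of φ is the least common multiple of its cycle lengths: lcm(5, 3, 2) = 30.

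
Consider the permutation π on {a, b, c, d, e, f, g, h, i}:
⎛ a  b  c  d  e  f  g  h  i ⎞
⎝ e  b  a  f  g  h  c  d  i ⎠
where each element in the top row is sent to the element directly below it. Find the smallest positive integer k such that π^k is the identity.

Decomposing into disjoint cycles gives cycle lengths 4, 3, 1, 1.
Since disjoint cycles commute, ord(π) = lcm(4, 3) = 12.

12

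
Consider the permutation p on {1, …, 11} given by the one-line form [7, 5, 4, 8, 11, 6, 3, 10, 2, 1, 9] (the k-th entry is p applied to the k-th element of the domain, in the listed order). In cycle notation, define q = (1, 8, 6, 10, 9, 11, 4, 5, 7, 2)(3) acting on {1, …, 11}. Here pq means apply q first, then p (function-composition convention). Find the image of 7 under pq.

(pq)(7) = p(q(7)). q(7) = 2, then p(2) = 5. So (pq)(7) = 5.

5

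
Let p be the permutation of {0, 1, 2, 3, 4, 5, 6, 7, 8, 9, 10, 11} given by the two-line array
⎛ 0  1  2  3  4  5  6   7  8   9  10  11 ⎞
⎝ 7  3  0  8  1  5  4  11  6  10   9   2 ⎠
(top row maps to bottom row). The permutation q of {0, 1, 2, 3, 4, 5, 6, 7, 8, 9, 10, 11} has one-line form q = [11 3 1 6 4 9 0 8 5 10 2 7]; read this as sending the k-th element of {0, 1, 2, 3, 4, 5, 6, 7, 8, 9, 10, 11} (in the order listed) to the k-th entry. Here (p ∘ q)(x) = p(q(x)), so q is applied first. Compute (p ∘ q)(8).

5

q(8) = 5, then p(5) = 5; composing gives (p ∘ q)(8) = 5.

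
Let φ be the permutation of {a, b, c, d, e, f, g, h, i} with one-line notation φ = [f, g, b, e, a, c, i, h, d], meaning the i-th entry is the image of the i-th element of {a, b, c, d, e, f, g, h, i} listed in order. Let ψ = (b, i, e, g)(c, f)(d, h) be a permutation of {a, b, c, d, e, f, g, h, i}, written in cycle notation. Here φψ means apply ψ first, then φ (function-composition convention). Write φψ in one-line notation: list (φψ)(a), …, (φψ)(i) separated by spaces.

Chase each element through ψ then φ: a → a → f; b → i → d; c → f → c; d → h → h; e → g → i; f → c → b; g → b → g; h → d → e; i → e → a.
So φψ in one-line form is f d c h i b g e a.

f d c h i b g e a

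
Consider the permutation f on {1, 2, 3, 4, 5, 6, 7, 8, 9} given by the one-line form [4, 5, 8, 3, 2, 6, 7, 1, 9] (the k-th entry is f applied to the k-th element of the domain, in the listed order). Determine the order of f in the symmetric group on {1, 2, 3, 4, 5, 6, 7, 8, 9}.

Writing f as disjoint cycles, the cycle lengths are 4, 2, 1, 1, 1.
The order of f is the least common multiple of its cycle lengths: lcm(4, 2) = 4.

4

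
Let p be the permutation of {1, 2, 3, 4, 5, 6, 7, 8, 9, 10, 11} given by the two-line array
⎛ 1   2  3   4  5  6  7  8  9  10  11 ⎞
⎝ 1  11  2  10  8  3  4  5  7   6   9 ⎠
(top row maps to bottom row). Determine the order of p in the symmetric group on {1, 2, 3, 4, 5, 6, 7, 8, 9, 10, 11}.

Decomposing into disjoint cycles gives cycle lengths 8, 2, 1.
The order is lcm(8, 2) = 8.

8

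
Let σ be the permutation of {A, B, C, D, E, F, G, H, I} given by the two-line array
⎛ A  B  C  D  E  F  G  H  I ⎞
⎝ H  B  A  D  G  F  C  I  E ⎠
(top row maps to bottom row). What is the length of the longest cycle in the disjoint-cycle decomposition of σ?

Decomposing into disjoint cycles gives (A, H, I, E, G, C); the longest has length 6.

6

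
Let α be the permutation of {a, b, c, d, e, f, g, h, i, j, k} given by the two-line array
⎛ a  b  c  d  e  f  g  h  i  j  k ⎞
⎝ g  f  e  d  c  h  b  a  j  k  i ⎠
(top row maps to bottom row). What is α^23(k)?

j

Tracing k → i → … returns to k after 3 steps, so k lies in a 3-cycle (i, j, k).
Since the cycle has length 3, α^23 acts on it the same as α^2 (23 mod 3 = 2).
Stepping 2 places around the cycle: k → i → j.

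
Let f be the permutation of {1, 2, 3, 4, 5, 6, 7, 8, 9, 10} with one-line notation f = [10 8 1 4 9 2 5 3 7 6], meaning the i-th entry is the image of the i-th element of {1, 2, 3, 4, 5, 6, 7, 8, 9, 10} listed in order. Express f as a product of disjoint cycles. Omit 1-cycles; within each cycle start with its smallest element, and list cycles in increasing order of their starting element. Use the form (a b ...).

Iterating f from 1 gives 1 → 10 → 6 → 2 → 8 → 3 → 1; that is the 6-cycle (1 10 6 2 8 3).
Repeating from the next unused element and collecting all non-trivial cycles gives (1 10 6 2 8 3)(5 9 7).

(1 10 6 2 8 3)(5 9 7)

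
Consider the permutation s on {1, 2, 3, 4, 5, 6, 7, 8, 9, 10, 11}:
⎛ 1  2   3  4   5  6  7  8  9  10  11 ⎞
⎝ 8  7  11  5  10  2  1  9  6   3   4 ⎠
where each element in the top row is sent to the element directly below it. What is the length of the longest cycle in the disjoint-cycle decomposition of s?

Decomposing into disjoint cycles gives (1 8 9 6 2 7)(3 11 4 5 10); the longest has length 6.

6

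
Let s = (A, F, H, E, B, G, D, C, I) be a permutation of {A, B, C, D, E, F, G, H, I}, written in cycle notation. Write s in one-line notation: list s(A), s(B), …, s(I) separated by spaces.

F G I C B H D E A

Reading each image from the cycles: A↦F, B↦G, C↦I, D↦C, E↦B, F↦H, G↦D, H↦E, I↦A.
So the one-line form is F G I C B H D E A.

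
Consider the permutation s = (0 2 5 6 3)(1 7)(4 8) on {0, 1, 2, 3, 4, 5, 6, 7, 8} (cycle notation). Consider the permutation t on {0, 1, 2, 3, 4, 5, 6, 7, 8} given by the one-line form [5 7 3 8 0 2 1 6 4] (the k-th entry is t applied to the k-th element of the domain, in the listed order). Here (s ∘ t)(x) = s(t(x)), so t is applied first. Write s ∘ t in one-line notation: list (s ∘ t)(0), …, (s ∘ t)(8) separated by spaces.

6 1 0 4 2 5 7 3 8

Chase each element through t then s: 0 → 5 → 6; 1 → 7 → 1; 2 → 3 → 0; 3 → 8 → 4; 4 → 0 → 2; 5 → 2 → 5; 6 → 1 → 7; 7 → 6 → 3; 8 → 4 → 8.
Collecting the images, s ∘ t = [6 1 0 4 2 5 7 3 8].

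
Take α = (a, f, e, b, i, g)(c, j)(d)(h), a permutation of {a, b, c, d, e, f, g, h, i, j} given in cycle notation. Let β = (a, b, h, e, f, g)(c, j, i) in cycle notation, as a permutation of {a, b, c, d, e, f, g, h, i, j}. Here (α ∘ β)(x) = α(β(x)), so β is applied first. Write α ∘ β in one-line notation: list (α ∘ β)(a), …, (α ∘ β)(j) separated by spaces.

i h c d e a f b j g

Chase each element through β then α: a → b → i; b → h → h; c → j → c; d → d → d; e → f → e; f → g → a; g → a → f; h → e → b; i → c → j; j → i → g.
Collecting the images, α ∘ β = [i h c d e a f b j g].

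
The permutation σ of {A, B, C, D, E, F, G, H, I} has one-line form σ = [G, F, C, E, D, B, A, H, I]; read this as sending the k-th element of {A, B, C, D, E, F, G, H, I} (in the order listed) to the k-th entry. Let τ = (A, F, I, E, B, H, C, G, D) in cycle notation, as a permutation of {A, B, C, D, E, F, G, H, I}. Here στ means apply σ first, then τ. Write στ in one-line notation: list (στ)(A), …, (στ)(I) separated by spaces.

D I G B A H F C E

For each element, apply σ then τ: A → G → D; B → F → I; C → C → G; D → E → B; E → D → A; F → B → H; G → A → F; H → H → C; I → I → E.
Collecting the images, στ = [D I G B A H F C E].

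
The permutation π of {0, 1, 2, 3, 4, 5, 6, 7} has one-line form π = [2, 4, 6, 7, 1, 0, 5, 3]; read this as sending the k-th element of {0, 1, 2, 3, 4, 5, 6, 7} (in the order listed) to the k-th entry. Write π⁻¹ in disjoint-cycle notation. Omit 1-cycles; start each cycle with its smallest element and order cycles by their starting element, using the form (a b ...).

(0 5 6 2)(1 4)(3 7)

The cycle decomposition of π is (0 2 6 5)(1 4)(3 7).
The inverse reverses every cycle; in canonical form, π⁻¹ = (0 5 6 2)(1 4)(3 7).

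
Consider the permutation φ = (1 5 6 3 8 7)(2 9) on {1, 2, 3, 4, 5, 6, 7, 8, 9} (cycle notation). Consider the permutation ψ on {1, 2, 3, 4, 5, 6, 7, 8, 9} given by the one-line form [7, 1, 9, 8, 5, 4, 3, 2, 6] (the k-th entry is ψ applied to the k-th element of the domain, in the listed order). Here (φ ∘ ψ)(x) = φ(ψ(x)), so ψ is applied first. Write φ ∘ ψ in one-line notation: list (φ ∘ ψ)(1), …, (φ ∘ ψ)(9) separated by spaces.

1 5 2 7 6 4 8 9 3

(φ ∘ ψ)(x) = φ(ψ(x)). Computing each image: φ(ψ(1)) = φ(7) = 1, φ(ψ(2)) = φ(1) = 5, φ(ψ(3)) = φ(9) = 2, φ(ψ(4)) = φ(8) = 7, φ(ψ(5)) = φ(5) = 6, φ(ψ(6)) = φ(4) = 4, φ(ψ(7)) = φ(3) = 8, φ(ψ(8)) = φ(2) = 9, φ(ψ(9)) = φ(6) = 3.
Hence φ ∘ ψ = [1 5 2 7 6 4 8 9 3].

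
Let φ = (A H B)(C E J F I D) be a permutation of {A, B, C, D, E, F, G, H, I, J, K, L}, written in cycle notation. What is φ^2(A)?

A lies in the 3-cycle (A H B).
Stepping 2 places around the cycle: A → H → B.

B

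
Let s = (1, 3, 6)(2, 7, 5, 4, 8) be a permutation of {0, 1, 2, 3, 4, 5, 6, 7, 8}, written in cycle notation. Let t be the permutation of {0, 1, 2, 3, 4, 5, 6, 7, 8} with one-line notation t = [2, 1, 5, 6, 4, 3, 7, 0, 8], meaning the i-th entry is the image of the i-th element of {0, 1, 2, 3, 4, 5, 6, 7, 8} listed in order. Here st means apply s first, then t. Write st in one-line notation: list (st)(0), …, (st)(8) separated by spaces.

(st)(x) = t(s(x)). Computing each image: t(s(0)) = t(0) = 2, t(s(1)) = t(3) = 6, t(s(2)) = t(7) = 0, t(s(3)) = t(6) = 7, t(s(4)) = t(8) = 8, t(s(5)) = t(4) = 4, t(s(6)) = t(1) = 1, t(s(7)) = t(5) = 3, t(s(8)) = t(2) = 5.
Hence st = [2 6 0 7 8 4 1 3 5].

2 6 0 7 8 4 1 3 5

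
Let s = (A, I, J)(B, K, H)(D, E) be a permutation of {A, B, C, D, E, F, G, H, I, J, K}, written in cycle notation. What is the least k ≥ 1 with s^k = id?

6

The disjoint cycles have lengths 3, 3, 2, 1, 1, 1.
Since disjoint cycles commute, ord(s) = lcm(3, 3, 2) = 6.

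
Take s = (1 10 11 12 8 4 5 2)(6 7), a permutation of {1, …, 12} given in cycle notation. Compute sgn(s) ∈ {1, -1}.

1

The cycle lengths are 8, 2, 1, 1.
A cycle of length ℓ contributes ℓ−1 transpositions, so s is a product of 7 + 1 = 8 transpositions — even.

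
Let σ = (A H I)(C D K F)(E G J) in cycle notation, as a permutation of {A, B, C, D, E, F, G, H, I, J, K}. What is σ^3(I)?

I lies in the 3-cycle (A H I).
On a 3-cycle, σ^3 is the identity, so σ^3 = σ^0 there (3 ≡ 0 mod 3).
So σ^3(I) = I.

I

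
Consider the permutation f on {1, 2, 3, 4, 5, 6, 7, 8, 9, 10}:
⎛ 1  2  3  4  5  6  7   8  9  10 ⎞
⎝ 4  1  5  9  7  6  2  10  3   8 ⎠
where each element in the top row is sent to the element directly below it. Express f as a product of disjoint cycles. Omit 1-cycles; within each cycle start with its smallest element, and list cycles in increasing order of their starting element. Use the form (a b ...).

(1 4 9 3 5 7 2)(8 10)

Iterating f from 1 gives 1 → 4 → 9 → 3 → 5 → 7 → 2 → 1; that is the 7-cycle (1 4 9 3 5 7 2).
Continuing from each remaining unvisited element yields (1 4 9 3 5 7 2)(8 10).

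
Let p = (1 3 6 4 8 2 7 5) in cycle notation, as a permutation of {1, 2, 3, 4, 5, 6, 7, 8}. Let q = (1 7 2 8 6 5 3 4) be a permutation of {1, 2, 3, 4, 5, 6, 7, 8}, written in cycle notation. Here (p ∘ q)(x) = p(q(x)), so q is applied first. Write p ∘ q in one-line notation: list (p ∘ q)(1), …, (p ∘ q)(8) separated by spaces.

For each element, apply q then p: 1 → 7 → 5; 2 → 8 → 2; 3 → 4 → 8; 4 → 1 → 3; 5 → 3 → 6; 6 → 5 → 1; 7 → 2 → 7; 8 → 6 → 4.
So p ∘ q in one-line form is 5 2 8 3 6 1 7 4.

5 2 8 3 6 1 7 4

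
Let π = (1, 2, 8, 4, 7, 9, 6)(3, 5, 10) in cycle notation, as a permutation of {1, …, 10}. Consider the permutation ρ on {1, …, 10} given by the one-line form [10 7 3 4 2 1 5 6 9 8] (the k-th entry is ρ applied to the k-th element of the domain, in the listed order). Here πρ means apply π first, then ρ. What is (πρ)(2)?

(πρ)(2) = ρ(π(2)). π(2) = 8, then ρ(8) = 6. So (πρ)(2) = 6.

6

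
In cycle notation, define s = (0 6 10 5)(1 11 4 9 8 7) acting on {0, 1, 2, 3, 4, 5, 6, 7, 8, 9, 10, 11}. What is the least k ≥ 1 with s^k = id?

12

The disjoint cycles have lengths 6, 4, 1, 1.
The order of s is the least common multiple of its cycle lengths: lcm(6, 4) = 12.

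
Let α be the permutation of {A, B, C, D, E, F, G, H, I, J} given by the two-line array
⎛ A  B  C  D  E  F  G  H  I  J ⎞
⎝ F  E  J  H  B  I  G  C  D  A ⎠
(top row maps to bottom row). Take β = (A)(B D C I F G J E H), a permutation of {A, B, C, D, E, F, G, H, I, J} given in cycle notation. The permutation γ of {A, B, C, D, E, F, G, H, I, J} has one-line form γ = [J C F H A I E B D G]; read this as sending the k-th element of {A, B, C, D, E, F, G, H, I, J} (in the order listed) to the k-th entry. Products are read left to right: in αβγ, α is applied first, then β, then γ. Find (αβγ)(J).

J

Chase J: α(J) = A; β(A) = A; γ(A) = J. Hence (αβγ)(J) = J.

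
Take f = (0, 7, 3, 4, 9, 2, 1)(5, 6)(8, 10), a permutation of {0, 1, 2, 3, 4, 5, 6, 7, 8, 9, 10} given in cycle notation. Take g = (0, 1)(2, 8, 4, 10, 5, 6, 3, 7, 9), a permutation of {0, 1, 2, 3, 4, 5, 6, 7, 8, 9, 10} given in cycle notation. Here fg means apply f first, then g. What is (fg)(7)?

7

f(7) = 3, then g(3) = 7; composing gives (fg)(7) = 7.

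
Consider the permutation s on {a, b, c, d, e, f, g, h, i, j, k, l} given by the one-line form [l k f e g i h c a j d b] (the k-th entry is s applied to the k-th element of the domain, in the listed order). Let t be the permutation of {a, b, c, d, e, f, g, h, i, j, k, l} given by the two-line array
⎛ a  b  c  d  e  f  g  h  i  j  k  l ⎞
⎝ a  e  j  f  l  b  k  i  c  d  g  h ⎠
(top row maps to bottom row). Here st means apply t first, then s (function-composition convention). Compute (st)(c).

j

First apply t: t(c) = j, then s(j) = j. Thus (st)(c) = j.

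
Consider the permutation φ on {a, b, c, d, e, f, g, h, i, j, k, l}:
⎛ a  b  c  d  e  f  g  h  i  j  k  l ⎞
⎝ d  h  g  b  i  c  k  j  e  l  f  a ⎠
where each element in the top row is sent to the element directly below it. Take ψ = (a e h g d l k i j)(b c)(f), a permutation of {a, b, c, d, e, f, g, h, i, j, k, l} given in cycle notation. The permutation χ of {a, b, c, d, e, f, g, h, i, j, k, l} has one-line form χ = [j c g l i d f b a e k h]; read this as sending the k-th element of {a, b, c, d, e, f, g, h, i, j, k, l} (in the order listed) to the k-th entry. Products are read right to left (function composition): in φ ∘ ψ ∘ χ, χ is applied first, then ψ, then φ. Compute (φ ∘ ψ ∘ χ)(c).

b

Apply the permutations in order: χ(c) = g, then ψ(g) = d, then φ(d) = b. So (φ ∘ ψ ∘ χ)(c) = b.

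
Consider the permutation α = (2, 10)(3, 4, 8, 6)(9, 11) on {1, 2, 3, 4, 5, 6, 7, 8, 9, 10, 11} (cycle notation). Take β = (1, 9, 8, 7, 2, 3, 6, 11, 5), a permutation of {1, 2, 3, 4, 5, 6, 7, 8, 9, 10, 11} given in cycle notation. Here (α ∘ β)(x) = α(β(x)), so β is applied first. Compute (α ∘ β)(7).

(α ∘ β)(7) = α(β(7)). β(7) = 2, then α(2) = 10. So (α ∘ β)(7) = 10.

10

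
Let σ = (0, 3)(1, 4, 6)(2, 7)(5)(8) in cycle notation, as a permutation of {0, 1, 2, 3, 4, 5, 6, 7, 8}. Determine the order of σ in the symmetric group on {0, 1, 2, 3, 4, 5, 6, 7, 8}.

6

The cycle type of σ is (3, 2, 2, 1, 1).
Since disjoint cycles commute, ord(σ) = lcm(3, 2, 2) = 6.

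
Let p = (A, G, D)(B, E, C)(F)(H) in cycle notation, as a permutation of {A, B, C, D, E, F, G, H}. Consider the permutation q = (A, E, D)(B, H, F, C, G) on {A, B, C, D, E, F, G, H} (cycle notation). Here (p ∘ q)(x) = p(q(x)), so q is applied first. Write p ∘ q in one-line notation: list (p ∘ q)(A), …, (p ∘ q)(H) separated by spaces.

(p ∘ q)(x) = p(q(x)). Computing each image: p(q(A)) = p(E) = C, p(q(B)) = p(H) = H, p(q(C)) = p(G) = D, p(q(D)) = p(A) = G, p(q(E)) = p(D) = A, p(q(F)) = p(C) = B, p(q(G)) = p(B) = E, p(q(H)) = p(F) = F.
Hence p ∘ q = [C H D G A B E F].

C H D G A B E F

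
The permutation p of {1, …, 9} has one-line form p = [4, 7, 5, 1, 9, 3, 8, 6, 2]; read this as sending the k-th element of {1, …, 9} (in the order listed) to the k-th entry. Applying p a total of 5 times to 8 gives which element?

Tracing 8 → 6 → … returns to 8 after 7 steps, so 8 lies in a 7-cycle (2 7 8 6 3 5 9).
Stepping 5 places around the cycle: 8 → 6 → 3 → 5 → 9 → 2.

2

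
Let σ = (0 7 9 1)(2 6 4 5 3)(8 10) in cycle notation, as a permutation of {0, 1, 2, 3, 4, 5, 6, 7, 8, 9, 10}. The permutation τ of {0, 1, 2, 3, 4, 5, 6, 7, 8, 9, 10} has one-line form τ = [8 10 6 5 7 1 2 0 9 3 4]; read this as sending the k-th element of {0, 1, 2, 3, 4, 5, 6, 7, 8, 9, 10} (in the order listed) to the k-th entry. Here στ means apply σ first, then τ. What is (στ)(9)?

First apply σ: σ(9) = 1, then τ(1) = 10. Thus (στ)(9) = 10.

10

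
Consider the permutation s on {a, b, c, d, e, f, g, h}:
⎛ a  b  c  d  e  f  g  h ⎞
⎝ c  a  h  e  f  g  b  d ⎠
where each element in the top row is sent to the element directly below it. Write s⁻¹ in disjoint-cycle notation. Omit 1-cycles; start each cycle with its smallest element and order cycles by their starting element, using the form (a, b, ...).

The cycle decomposition of s is (a, c, h, d, e, f, g, b).
Reversing each cycle (and rotating so the smallest element leads) gives s⁻¹ = (a, b, g, f, e, d, h, c).

(a, b, g, f, e, d, h, c)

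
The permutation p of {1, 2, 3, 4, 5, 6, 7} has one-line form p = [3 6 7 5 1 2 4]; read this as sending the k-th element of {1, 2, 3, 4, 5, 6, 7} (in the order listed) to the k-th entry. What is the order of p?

Decomposing into disjoint cycles gives cycle lengths 5, 2.
The order of p is the least common multiple of its cycle lengths: lcm(5, 2) = 10.

10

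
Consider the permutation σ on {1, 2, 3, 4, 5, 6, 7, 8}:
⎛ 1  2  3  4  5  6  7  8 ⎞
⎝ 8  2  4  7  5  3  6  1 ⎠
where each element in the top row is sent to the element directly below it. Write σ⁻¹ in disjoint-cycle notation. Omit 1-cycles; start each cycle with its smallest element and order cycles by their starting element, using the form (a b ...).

(1 8)(3 6 7 4)

The cycle decomposition of σ is (1 8)(3 4 7 6).
The inverse reverses every cycle; in canonical form, σ⁻¹ = (1 8)(3 6 7 4).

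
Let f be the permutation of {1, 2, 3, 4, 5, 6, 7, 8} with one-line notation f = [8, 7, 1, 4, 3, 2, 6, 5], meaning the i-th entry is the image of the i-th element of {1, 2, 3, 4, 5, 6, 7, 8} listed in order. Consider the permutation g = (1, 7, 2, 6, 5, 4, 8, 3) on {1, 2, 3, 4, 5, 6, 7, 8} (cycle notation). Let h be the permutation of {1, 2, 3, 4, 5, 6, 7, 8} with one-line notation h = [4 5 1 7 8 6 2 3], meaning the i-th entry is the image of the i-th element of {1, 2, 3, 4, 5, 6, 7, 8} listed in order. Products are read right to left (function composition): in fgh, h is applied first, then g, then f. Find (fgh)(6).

Apply the permutations in order: h(6) = 6, then g(6) = 5, then f(5) = 3. So (fgh)(6) = 3.

3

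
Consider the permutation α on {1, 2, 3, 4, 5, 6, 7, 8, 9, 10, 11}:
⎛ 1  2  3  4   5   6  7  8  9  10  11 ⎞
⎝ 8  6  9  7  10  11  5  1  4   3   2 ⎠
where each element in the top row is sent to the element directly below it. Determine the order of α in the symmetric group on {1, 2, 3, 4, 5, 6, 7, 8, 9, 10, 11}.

6

Decomposing into disjoint cycles gives cycle lengths 6, 3, 2.
The order of α is the least common multiple of its cycle lengths: lcm(6, 3, 2) = 6.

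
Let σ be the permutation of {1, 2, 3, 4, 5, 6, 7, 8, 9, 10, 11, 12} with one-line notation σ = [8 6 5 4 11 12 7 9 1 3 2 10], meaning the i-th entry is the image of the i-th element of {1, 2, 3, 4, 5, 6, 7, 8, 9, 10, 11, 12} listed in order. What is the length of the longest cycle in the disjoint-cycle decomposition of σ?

Decomposing into disjoint cycles gives (1 8 9)(2 6 12 10 3 5 11); the longest has length 7.

7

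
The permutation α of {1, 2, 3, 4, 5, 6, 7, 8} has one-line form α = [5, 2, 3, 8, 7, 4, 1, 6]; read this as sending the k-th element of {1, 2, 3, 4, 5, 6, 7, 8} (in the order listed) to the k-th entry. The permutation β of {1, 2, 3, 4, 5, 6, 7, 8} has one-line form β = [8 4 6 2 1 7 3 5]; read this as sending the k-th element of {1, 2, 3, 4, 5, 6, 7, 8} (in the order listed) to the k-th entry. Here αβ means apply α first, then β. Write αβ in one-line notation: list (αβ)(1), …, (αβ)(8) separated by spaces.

(αβ)(x) = β(α(x)). Computing each image: β(α(1)) = β(5) = 1, β(α(2)) = β(2) = 4, β(α(3)) = β(3) = 6, β(α(4)) = β(8) = 5, β(α(5)) = β(7) = 3, β(α(6)) = β(4) = 2, β(α(7)) = β(1) = 8, β(α(8)) = β(6) = 7.
Hence αβ = [1 4 6 5 3 2 8 7].

1 4 6 5 3 2 8 7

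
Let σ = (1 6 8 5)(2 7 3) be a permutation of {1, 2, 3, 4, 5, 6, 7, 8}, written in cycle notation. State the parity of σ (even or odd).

The cycle lengths are 4, 3, 1.
A cycle is odd iff its length is even; σ has 1 even-length cycle, so sgn(σ) = (−1)^1 and σ is odd.

odd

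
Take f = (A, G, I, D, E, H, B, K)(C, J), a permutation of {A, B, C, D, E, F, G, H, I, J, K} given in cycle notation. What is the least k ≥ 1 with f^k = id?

8

The disjoint cycles have lengths 8, 2, 1.
The order is lcm(8, 2) = 8.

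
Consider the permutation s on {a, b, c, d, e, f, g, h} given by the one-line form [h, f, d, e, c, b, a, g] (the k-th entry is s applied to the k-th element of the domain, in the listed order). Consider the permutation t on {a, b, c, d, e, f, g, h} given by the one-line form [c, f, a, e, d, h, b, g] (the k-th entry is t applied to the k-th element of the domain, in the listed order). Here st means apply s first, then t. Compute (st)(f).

f

First apply s: s(f) = b, then t(b) = f. Thus (st)(f) = f.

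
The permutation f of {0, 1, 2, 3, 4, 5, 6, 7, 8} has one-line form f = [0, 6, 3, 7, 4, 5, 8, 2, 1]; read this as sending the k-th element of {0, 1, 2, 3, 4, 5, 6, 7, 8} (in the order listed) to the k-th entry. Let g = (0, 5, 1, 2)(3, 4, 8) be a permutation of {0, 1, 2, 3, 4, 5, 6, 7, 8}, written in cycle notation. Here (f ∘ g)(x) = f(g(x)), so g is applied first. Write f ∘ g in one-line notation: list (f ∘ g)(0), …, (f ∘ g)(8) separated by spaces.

5 3 0 4 1 6 8 2 7

Chase each element through g then f: 0 → 5 → 5; 1 → 2 → 3; 2 → 0 → 0; 3 → 4 → 4; 4 → 8 → 1; 5 → 1 → 6; 6 → 6 → 8; 7 → 7 → 2; 8 → 3 → 7.
Collecting the images, f ∘ g = [5 3 0 4 1 6 8 2 7].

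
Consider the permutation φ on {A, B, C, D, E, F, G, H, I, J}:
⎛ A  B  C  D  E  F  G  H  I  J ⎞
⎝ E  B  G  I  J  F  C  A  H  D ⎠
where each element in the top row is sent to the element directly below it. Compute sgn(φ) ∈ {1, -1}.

In disjoint-cycle form the cycle lengths are 6, 2, 1, 1.
A cycle is odd iff its length is even; φ has 2 even-length cycles, so sgn(φ) = (−1)^2 and φ is even.

1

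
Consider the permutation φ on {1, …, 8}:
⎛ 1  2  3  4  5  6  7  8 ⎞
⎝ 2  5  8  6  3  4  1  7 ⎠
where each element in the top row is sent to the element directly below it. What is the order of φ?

The disjoint-cycle form of φ has cycle lengths 6, 2.
The order is lcm(6, 2) = 6.

6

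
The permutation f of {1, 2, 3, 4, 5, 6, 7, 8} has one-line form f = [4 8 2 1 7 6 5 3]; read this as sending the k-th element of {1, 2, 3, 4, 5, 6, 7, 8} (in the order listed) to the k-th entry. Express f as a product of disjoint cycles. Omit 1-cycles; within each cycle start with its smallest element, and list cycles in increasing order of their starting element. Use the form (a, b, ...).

Iterating f from 1 gives 1 → 4 → 1; that is the 2-cycle (1, 4).
Repeating from the next unused element and collecting all non-trivial cycles gives (1, 4)(2, 8, 3)(5, 7).

(1, 4)(2, 8, 3)(5, 7)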